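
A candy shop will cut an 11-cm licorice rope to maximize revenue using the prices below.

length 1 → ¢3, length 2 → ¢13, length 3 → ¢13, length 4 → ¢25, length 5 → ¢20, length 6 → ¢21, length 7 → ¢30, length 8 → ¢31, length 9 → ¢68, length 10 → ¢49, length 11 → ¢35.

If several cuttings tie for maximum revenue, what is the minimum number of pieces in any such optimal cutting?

2

Build r[k] bottom-up: r[k] = max over allowed piece i of (p[i] + r[k−i]).
r[1] = 3
r[2] = max(3+3, 13+0) = 13
r[3] = max(3+13, 13+3, 13+0) = 16
r[4] = max(3+16, 13+13, 13+3, 25+0) = 26
r[5] = max(3+26, 13+16, 13+13, 25+3, 20+0) = 29
r[6] = max(3+29, 13+26, 13+16, 25+13, 20+3, 21+0) = 39
r[7] = max(3+39, 13+29, 13+26, …, 21+3, 30+0) = 42
r[8] = max(3+42, 13+39, 13+29, …, 30+3, 31+0) = 52
r[9] = max(3+52, 13+42, 13+39, …, 31+3, 68+0) = 68
r[10] = max(3+68, 13+52, 13+42, …, 68+3, 49+0) = 71
r[11] = max(3+71, 13+68, 13+52, …, 49+3, 35+0) = 81
Maximum revenue is ¢81.
Now minimize piece count subject to staying optimal: for each k, pieces[k] = 1 + min over i with p[i]+r[k−i]=r[k] of pieces[k−i].
pieces[8] = 4
pieces[9] = 1
pieces[10] = 2
pieces[11] = 2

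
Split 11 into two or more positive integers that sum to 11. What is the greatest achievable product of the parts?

Define f[k] = max over 1≤i<k of i · max(k−i, f[k−i]); the inner max lets the remainder stay uncut if that's better.
f[2] = 1×max(1,0) = 1×1 = 1
f[3] = 1×max(2,1) = 1×2 = 2
f[4] = 2×max(2,1) = 2×2 = 4
f[5] = 2×max(3,2) = 2×3 = 6
f[6] = 3×max(3,2) = 3×3 = 9
f[7] = 2×max(5,6) = 2×6 = 12
f[8] = 2×max(6,9) = 2×9 = 18
f[9] = 3×max(6,9) = 3×9 = 27
f[10] = 2×max(8,18) = 2×18 = 36
f[11] = 2×max(9,27) = 2×27 = 54
One optimal split: 3 + 3 + 3 + 2; product 3×3×3×2 = 54.

54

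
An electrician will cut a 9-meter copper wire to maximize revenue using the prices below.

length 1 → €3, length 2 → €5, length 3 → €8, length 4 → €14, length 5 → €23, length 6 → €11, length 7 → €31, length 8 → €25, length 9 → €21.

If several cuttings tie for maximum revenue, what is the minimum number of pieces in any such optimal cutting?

Let r[k] be the best obtainable value from length k. For each k, try every first piece i and keep the best of price[i] + r[k−i].
r[1] = 3
r[2] = 6  (first piece 1, then r[1]=3)
r[3] = 9  (first piece 1, then r[2]=6)
r[4] = 14
r[5] = 23
r[6] = 26  (first piece 1, then r[5]=23)
r[7] = 31
r[8] = 34  (first piece 1, then r[7]=31)
r[9] = 37  (first piece 1, then r[8]=34)
Maximum revenue is €37.
Now minimize piece count subject to staying optimal: for each k, pieces[k] = 1 + min over i with p[i]+r[k−i]=r[k] of pieces[k−i].
pieces[6] = 2
pieces[7] = 1
pieces[8] = 2
pieces[9] = 2

2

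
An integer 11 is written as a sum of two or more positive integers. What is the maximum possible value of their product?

Define P[k] = max over 1≤i<k of i · max(k−i, P[k−i]); the inner max lets the remainder stay uncut if that's better.
P[2] = 1×max(1,0) = 1×1 = 1
P[3] = 1×max(2,1) = 1×2 = 2
P[4] = 2×max(2,1) = 2×2 = 4
P[5] = 2×max(3,2) = 2×3 = 6
P[6] = 3×max(3,2) = 3×3 = 9
P[7] = 2×max(5,6) = 2×6 = 12
P[8] = 2×max(6,9) = 2×9 = 18
P[9] = 3×max(6,9) = 3×9 = 27
P[10] = 2×max(8,18) = 2×18 = 36
P[11] = 2×max(9,27) = 2×27 = 54
One optimal split: 3 + 3 + 3 + 2; product 3×3×3×2 = 54.

54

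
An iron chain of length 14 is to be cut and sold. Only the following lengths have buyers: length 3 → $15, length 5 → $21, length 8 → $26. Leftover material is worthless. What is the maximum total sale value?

66

Let best[k] be the best obtainable value from length k. For each k, try every first piece i and keep the best of price[i] + best[k−i].
best[1] = 0
best[2] = 0
best[3] = 15
best[4] = 15
best[5] = 21
best[6] = 30  (first piece 3, then best[3]=15)
best[7] = 30
best[8] = 36  (first piece 3, then best[5]=21)
best[9] = 45  (first piece 3, then best[6]=30)
best[10] = 45
best[11] = 51  (first piece 3, then best[8]=36)
best[12] = 60  (first piece 3, then best[9]=45)
best[13] = 60
best[14] = 66  (first piece 3, then best[11]=51)
One optimal cutting: 5 + 3 + 3 + 3 → $66.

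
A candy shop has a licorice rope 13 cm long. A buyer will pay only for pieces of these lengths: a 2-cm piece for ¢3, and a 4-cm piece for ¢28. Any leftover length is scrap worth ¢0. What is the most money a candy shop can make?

Consider every possible first cut. best[k] is the best of p[i]+best[k−i] over all sellable i≤k.
best[1] = 0
best[2] = 3
best[3] = 3
best[4] = 28
best[5] = 28
best[6] = 31  (first piece 2, then best[4]=28)
best[7] = 31
best[8] = 56  (first piece 4, then best[4]=28)
best[9] = 56
best[10] = 59  (first piece 2, then best[8]=56)
best[11] = 59
best[12] = 84  (first piece 4, then best[8]=56)
best[13] = 84
One optimal cutting: pieces 4 + 4 + 4 with 1 cm of scrap → ¢84.

84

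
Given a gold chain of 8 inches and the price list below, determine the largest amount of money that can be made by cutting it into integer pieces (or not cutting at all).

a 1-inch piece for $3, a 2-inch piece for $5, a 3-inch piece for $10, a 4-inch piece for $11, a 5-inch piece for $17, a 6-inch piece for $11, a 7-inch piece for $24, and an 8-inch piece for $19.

Let r[k] be the best obtainable value from length k. For each k, try every first piece i and keep the best of price[i] + r[k−i].
r[1] = 3
r[2] = 6  (first piece 1, then r[1]=3)
r[3] = 10
r[4] = 13  (first piece 1, then r[3]=10)
r[5] = 17
r[6] = 20  (first piece 1, then r[5]=17)
r[7] = 24
r[8] = 27  (first piece 1, then r[7]=24)
One optimal cutting: 7 + 1 → $24 + $3 = $27.

27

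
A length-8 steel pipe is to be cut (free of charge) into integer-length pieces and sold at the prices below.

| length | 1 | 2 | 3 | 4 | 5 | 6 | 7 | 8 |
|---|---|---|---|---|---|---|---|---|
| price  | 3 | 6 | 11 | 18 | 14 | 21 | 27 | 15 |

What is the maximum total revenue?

36

Consider every possible first cut. best[k] is the best of p[i]+best[k−i] over all sellable i≤k.
best[1] = 3
best[2] = 6  (first piece 1, then best[1]=3)
best[3] = 11
best[4] = 18
best[5] = 21  (first piece 1, then best[4]=18)
best[6] = 24  (first piece 1, then best[5]=21)
best[7] = 29  (first piece 3, then best[4]=18)
best[8] = 36  (first piece 4, then best[4]=18)
One optimal cutting: 4 + 4 → $18 + $18 = $36.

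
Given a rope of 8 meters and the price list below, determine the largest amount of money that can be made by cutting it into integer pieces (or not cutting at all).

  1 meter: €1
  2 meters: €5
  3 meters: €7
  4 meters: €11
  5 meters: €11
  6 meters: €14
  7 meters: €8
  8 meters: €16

22

Let r[k] be the best obtainable value from length k. For each k, try every first piece i and keep the best of price[i] + r[k−i].
r[1] = 1
r[2] = 5
r[3] = 7
r[4] = 11
r[5] = 12  (first piece 1, then r[4]=11)
r[6] = 16  (first piece 2, then r[4]=11)
r[7] = 18  (first piece 3, then r[4]=11)
r[8] = 22  (first piece 4, then r[4]=11)
One optimal cutting: 4 + 4 → €11 + €11 = €22.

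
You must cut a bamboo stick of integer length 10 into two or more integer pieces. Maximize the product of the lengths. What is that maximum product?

36

Define f[k] = max over 1≤i<k of i · max(k−i, f[k−i]); the inner max lets the remainder stay uncut if that's better.
f[2] = 1×max(1,0) = 1×1 = 1
f[3] = max(1×2, 2×1) = 2
f[4] = max(1×3, 2×2, 3×1) = 4
f[5] = max(1×4, 2×3, 3×2, 4×1) = 6
f[6] = max(1×6, 2×4, 3×3, 4×2, 5×1) = 9
f[7] = max(1×9, 2×6, 3×4, 4×3, 5×2, 6×1) = 12
f[8] = max(1×12, 2×9, 3×6, …, 6×2, 7×1) = 18
f[9] = max(1×18, 2×12, 3×9, …, 7×2, 8×1) = 27
f[10] = max(1×27, 2×18, 3×12, …, 8×2, 9×1) = 36
One optimal split: 3 + 3 + 2 + 2; product 3×3×2×2 = 36.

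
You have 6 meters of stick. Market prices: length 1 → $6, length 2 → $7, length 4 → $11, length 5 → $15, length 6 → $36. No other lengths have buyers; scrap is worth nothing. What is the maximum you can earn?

Consider every possible first cut. f[k] is the best of p[i]+f[k−i] over all sellable i≤k.
f[1] = 6
f[2] = max(6+6, 7+0) = 12
f[3] = max(6+12, 7+6) = 18
f[4] = max(6+18, 7+12, 11+0) = 24
f[5] = max(6+24, 7+18, 11+6, 15+0) = 30
f[6] = max(6+30, 7+24, 11+12, 15+6, 36+0) = 36
One optimal cutting: 1 + 1 + 1 + 1 + 1 + 1 → $36.

36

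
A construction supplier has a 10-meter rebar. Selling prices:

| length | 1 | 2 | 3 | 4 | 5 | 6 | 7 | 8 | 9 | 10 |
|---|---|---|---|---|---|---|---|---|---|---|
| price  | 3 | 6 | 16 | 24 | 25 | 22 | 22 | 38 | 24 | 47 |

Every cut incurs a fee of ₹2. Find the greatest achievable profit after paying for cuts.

52

Let v[k] be the best obtainable value from length k. For each k, try every first piece i and keep the best of price[i] + v[k−i] minus the 2 cut fee when i<k.
v[1] = 3
v[2] = max(3+3-2, 6+0) = 6
v[3] = max(3+6-2, 6+3-2, 16+0) = 16
v[4] = max(3+16-2, 6+6-2, 16+3-2, 24+0) = 24
v[5] = max(3+24-2, 6+16-2, 16+6-2, 24+3-2, 25+0) = 25
v[6] = max(3+25-2, 6+24-2, 16+16-2, 24+6-2, 25+3-2, 22+0) = 30
v[7] = max(3+30-2, 6+25-2, 16+24-2, …, 22+3-2, 22+0) = 38
v[8] = max(3+38-2, 6+30-2, 16+25-2, …, 22+3-2, 38+0) = 46
v[9] = max(3+46-2, 6+38-2, 16+30-2, …, 38+3-2, 24+0) = 47
v[10] = max(3+47-2, 6+46-2, 16+38-2, …, 24+3-2, 47+0) = 52
One optimal plan: pieces 4 + 3 + 3 (2 cuts) → ₹56 − ₹4 = ₹52.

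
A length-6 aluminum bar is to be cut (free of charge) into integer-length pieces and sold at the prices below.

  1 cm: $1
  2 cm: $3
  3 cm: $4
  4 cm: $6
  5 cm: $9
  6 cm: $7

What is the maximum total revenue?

Consider every possible first cut. R[k] is the best of p[i]+R[k−i] over all sellable i≤k.
R[1] = 1
R[2] = 3
R[3] = 4  (first piece 1, then R[2]=3)
R[4] = 6  (first piece 2, then R[2]=3)
R[5] = 9
R[6] = 10  (first piece 1, then R[5]=9)
One optimal cutting: 5 + 1 → $9 + $1 = $10.

10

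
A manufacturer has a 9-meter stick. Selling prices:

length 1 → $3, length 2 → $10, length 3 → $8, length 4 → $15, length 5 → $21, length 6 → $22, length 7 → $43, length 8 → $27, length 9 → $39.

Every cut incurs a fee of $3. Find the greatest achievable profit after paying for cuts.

50

Consider every possible first cut. net[k] is the best of p[i]+net[k−i] over all sellable i≤k, charging 3 whenever i<k.
net[1] = 3
net[2] = 10
net[3] = 10  (first piece 1, then net[2]=10)
net[4] = 17  (first piece 2, then net[2]=10)
net[5] = 21
net[6] = 24  (first piece 2, then net[4]=17)
net[7] = 43
net[8] = 43  (first piece 1, then net[7]=43)
net[9] = 50  (first piece 2, then net[7]=43)
One optimal plan: pieces 7 + 2 (1 cut) → $53 − $3 = $50.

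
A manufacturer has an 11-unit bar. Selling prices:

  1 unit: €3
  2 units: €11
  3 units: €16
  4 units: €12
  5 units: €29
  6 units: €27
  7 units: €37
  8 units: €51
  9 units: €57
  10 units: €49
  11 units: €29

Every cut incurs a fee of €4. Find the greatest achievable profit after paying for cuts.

64

Let v[k] be the best obtainable value from length k. For each k, try every first piece i and keep the best of price[i] + v[k−i] minus the 4 cut fee when i<k.
v[1] = 3
v[2] = 11
v[3] = 16
v[4] = 18  (first piece 2, then v[2]=11)
v[5] = 29
v[6] = 28  (first piece 1, then v[5]=29)
v[7] = 37
v[8] = 51
v[9] = 57
v[10] = 58  (first piece 2, then v[8]=51)
v[11] = 64  (first piece 2, then v[9]=57)
One optimal plan: pieces 9 + 2 (1 cut) → €68 − €4 = €64.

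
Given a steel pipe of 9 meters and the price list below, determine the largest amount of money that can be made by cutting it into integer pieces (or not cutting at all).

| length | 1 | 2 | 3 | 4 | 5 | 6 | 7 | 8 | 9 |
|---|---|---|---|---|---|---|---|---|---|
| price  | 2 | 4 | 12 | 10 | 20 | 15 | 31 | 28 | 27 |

36

Consider every possible first cut. r[k] is the best of p[i]+r[k−i] over all sellable i≤k.
r[1] = 2
r[2] = 4  (first piece 1, then r[1]=2)
r[3] = 12
r[4] = 14  (first piece 1, then r[3]=12)
r[5] = 20
r[6] = 24  (first piece 3, then r[3]=12)
r[7] = 31
r[8] = 33  (first piece 1, then r[7]=31)
r[9] = 36  (first piece 3, then r[6]=24)
One optimal cutting: 3 + 3 + 3 → $12 + $12 + $12 = $36.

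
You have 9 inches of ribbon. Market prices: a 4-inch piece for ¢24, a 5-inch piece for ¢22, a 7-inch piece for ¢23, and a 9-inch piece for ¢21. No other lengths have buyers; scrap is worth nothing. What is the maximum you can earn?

48

Build best[k] bottom-up: best[k] = max over allowed piece i of (p[i] + best[k−i]).
best[1] = 0
best[2] = 0
best[3] = 0
best[4] = 24
best[5] = max(24+0, 22+0) = 24
best[6] = max(24+0, 22+0) = 24
best[7] = max(24+0, 22+0, 23+0) = 24
best[8] = max(24+24, 22+0, 23+0) = 48
best[9] = max(24+24, 22+24, 23+0, 21+0) = 48
One optimal cutting: pieces 4 + 4 with 1 inch of scrap → ¢48.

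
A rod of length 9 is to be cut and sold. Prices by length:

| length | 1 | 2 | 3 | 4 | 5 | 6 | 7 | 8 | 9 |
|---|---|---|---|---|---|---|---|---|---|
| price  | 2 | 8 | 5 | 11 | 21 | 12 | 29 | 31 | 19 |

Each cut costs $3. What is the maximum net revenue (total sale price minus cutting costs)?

Build net[k] bottom-up: net[k] = max over allowed piece i of (p[i] + net[k−i]) − 3 per cut.
net[1] = 2
net[2] = max(2+2-3, 8+0) = 8
net[3] = max(2+8-3, 8+2-3, 5+0) = 7
net[4] = max(2+7-3, 8+8-3, 5+2-3, 11+0) = 13
net[5] = max(2+13-3, 8+7-3, 5+8-3, 11+2-3, 21+0) = 21
net[6] = max(2+21-3, 8+13-3, 5+7-3, 11+8-3, 21+2-3, 12+0) = 20
net[7] = max(2+20-3, 8+21-3, 5+13-3, …, 12+2-3, 29+0) = 29
net[8] = max(2+29-3, 8+20-3, 5+21-3, …, 29+2-3, 31+0) = 31
net[9] = max(2+31-3, 8+29-3, 5+20-3, …, 31+2-3, 19+0) = 34
One optimal plan: pieces 7 + 2 (1 cut) → $37 − $3 = $34.

34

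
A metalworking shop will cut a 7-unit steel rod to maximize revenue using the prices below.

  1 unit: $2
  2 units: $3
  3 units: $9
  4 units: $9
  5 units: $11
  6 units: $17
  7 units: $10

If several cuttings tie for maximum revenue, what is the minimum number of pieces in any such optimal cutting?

3

Consider every possible first cut. r[k] is the best of p[i]+r[k−i] over all sellable i≤k.
r[1] = 2
r[2] = max(2+2, 3+0) = 4
r[3] = max(2+4, 3+2, 9+0) = 9
r[4] = max(2+9, 3+4, 9+2, 9+0) = 11
r[5] = max(2+11, 3+9, 9+4, 9+2, 11+0) = 13
r[6] = max(2+13, 3+11, 9+9, 9+4, 11+2, 17+0) = 18
r[7] = max(2+18, 3+13, 9+11, …, 17+2, 10+0) = 20
Maximum revenue is $20.
Now minimize piece count subject to staying optimal: for each k, pieces[k] = 1 + min over i with p[i]+r[k−i]=r[k] of pieces[k−i].
pieces[4] = 2
pieces[5] = 3
pieces[6] = 2
pieces[7] = 3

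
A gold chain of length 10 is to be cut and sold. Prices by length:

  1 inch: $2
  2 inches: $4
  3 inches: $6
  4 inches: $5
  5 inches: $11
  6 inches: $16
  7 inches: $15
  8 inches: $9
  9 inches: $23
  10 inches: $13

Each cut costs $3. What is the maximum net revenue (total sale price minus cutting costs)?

22

Let v[k] be the best obtainable value from length k. For each k, try every first piece i and keep the best of price[i] + v[k−i] minus the 3 cut fee when i<k.
v[1] = 2
v[2] = max(2+2-3, 4+0) = 4
v[3] = max(2+4-3, 4+2-3, 6+0) = 6
v[4] = max(2+6-3, 4+4-3, 6+2-3, 5+0) = 5
v[5] = max(2+5-3, 4+6-3, 6+4-3, 5+2-3, 11+0) = 11
v[6] = max(2+11-3, 4+5-3, 6+6-3, 5+4-3, 11+2-3, 16+0) = 16
v[7] = max(2+16-3, 4+11-3, 6+5-3, …, 16+2-3, 15+0) = 15
v[8] = max(2+15-3, 4+16-3, 6+11-3, …, 15+2-3, 9+0) = 17
v[9] = max(2+17-3, 4+15-3, 6+16-3, …, 9+2-3, 23+0) = 23
v[10] = max(2+23-3, 4+17-3, 6+15-3, …, 23+2-3, 13+0) = 22
One optimal plan: pieces 9 + 1 (1 cut) → $25 − $3 = $22.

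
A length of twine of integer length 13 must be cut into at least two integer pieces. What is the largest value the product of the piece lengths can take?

Let g[k] be the best product for length k (with at least one cut). For each first piece i, the rest contributes max(k−i, g[k−i]).
g[2] = 1*max(1,0) = 1*1 = 1
g[3] = 1*max(2,1) = 1*2 = 2
g[4] = 2*max(2,1) = 2*2 = 4
g[5] = 2*max(3,2) = 2*3 = 6
g[6] = 3*max(3,2) = 3*3 = 9
g[7] = 2*max(5,6) = 2*6 = 12
g[8] = 2*max(6,9) = 2*9 = 18
g[9] = 3*max(6,9) = 3*9 = 27
g[10] = 2*max(8,18) = 2*18 = 36
g[11] = 2*max(9,27) = 2*27 = 54
g[12] = 3*max(9,27) = 3*27 = 81
g[13] = 2*max(11,54) = 2*54 = 108
One optimal split: 3 + 3 + 3 + 2 + 2; product 3*3*3*2*2 = 108.

108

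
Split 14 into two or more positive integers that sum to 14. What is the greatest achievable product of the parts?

Let P[k] be the best product for length k (with at least one cut). For each first piece i, the rest contributes max(k−i, P[k−i]).
Small cases: P[2]=1, P[3]=2, P[4]=4, P[5]=6, P[6]=9, P[7]=12, P[8]=18.
P[9] = 3×max(6,9) = 3×9 = 27
P[10] = 2×max(8,18) = 2×18 = 36
P[11] = 2×max(9,27) = 2×27 = 54
P[12] = 3×max(9,27) = 3×27 = 81
P[13] = 2×max(11,54) = 2×54 = 108
P[14] = 2×max(12,81) = 2×81 = 162
One optimal split: 3 + 3 + 3 + 3 + 2; product 3×3×3×3×2 = 162.

162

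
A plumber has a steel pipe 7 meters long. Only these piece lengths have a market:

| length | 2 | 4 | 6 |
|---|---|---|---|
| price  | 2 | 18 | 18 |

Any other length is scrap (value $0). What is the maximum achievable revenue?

Let r[k] be the best obtainable value from length k. For each k, try every first piece i and keep the best of price[i] + r[k−i].
r[1] = 0
r[2] = 2
r[3] = 2
r[4] = 18
r[5] = 18
r[6] = 20  (first piece 2, then r[4]=18)
r[7] = 20
One optimal cutting: pieces 4 + 2 with 1 meter of scrap → $20.

20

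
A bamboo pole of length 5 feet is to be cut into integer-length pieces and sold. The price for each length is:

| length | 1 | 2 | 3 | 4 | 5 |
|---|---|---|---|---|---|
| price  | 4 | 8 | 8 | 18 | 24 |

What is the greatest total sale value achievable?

Consider every possible first cut. v[k] is the best of p[i]+v[k−i] over all sellable i≤k.
v[1] = 4
v[2] = 8  (first piece 1, then v[1]=4)
v[3] = 12  (first piece 1, then v[2]=8)
v[4] = 18
v[5] = 24
Best is to sell the whole 5-foot piece uncut for $24.

24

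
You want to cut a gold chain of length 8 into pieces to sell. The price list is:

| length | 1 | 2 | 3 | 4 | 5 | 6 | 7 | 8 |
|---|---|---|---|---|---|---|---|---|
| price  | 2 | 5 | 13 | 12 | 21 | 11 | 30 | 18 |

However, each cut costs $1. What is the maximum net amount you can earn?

33

Consider every possible first cut. net[k] is the best of p[i]+net[k−i] over all sellable i≤k, charging 1 whenever i<k.
net[1] = 2
net[2] = max(2+2-1, 5+0) = 5
net[3] = max(2+5-1, 5+2-1, 13+0) = 13
net[4] = max(2+13-1, 5+5-1, 13+2-1, 12+0) = 14
net[5] = max(2+14-1, 5+13-1, 13+5-1, 12+2-1, 21+0) = 21
net[6] = max(2+21-1, 5+14-1, 13+13-1, 12+5-1, 21+2-1, 11+0) = 25
net[7] = max(2+25-1, 5+21-1, 13+14-1, …, 11+2-1, 30+0) = 30
net[8] = max(2+30-1, 5+25-1, 13+21-1, …, 30+2-1, 18+0) = 33
One optimal plan: pieces 5 + 3 (1 cut) → $34 − $1 = $33.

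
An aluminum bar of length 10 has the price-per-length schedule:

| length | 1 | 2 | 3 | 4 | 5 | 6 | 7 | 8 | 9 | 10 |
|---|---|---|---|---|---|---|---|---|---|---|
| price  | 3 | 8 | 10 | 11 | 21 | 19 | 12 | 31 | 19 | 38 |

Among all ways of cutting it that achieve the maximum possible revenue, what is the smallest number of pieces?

Consider every possible first cut. r[k] is the best of p[i]+r[k−i] over all sellable i≤k.
r[1] = 3
r[2] = max(3+3, 8+0) = 8
r[3] = max(3+8, 8+3, 10+0) = 11
r[4] = max(3+11, 8+8, 10+3, 11+0) = 16
r[5] = max(3+16, 8+11, 10+8, 11+3, 21+0) = 21
r[6] = max(3+21, 8+16, 10+11, 11+8, 21+3, 19+0) = 24
r[7] = max(3+24, 8+21, 10+16, …, 19+3, 12+0) = 29
r[8] = max(3+29, 8+24, 10+21, …, 12+3, 31+0) = 32
r[9] = max(3+32, 8+29, 10+24, …, 31+3, 19+0) = 37
r[10] = max(3+37, 8+32, 10+29, …, 19+3, 38+0) = 42
Maximum revenue is $42.
Now minimize piece count subject to staying optimal: for each k, pieces[k] = 1 + min over i with p[i]+r[k−i]=r[k] of pieces[k−i].
pieces[7] = 2
pieces[8] = 3
pieces[9] = 3
pieces[10] = 2

2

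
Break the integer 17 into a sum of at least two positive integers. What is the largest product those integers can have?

Fill f[k] for k=2..17: at each k try every first piece i and multiply by the better of (k−i) uncut or f[k−i].
Small cases: f[2]=1, f[3]=2, f[4]=4, f[5]=6, f[6]=9, f[7]=12, f[8]=18, f[9]=27, f[10]=36.
f[11] = max(1*36, 2*27, 3*18, …, 9*2, 10*1) = 54
f[12] = max(1*54, 2*36, 3*27, …, 10*2, 11*1) = 81
f[13] = max(1*81, 2*54, 3*36, …, 11*2, 12*1) = 108
f[14] = max(1*108, 2*81, 3*54, …, 12*2, 13*1) = 162
f[15] = max(1*162, 2*108, 3*81, …, 13*2, 14*1) = 243
f[16] = max(1*243, 2*162, 3*108, …, 14*2, 15*1) = 324
f[17] = max(1*324, 2*243, 3*162, …, 15*2, 16*1) = 486
One optimal split: 3 + 3 + 3 + 3 + 3 + 2; product 3*3*3*3*3*2 = 486.

486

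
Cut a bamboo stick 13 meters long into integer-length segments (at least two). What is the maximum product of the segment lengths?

108

Define f[k] = max over 1≤i<k of i · max(k−i, f[k−i]); the inner max lets the remainder stay uncut if that's better.
f[2] = 1·max(1,0) = 1·1 = 1
f[3] = 1·max(2,1) = 1·2 = 2
f[4] = 2·max(2,1) = 2·2 = 4
f[5] = 2·max(3,2) = 2·3 = 6
f[6] = 3·max(3,2) = 3·3 = 9
f[7] = 2·max(5,6) = 2·6 = 12
f[8] = 2·max(6,9) = 2·9 = 18
f[9] = 3·max(6,9) = 3·9 = 27
f[10] = 2·max(8,18) = 2·18 = 36
f[11] = 2·max(9,27) = 2·27 = 54
f[12] = 3·max(9,27) = 3·27 = 81
f[13] = 2·max(11,54) = 2·54 = 108
One optimal split: 3 + 3 + 3 + 2 + 2; product 3·3·3·2·2 = 108.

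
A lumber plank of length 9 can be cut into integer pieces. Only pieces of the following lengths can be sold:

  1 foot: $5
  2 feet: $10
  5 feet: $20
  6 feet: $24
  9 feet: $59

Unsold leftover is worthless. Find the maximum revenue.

59

Let best[k] be the best obtainable value from length k. For each k, try every first piece i and keep the best of price[i] + best[k−i].
best[1] = 5
best[2] = max(5+5, 10+0) = 10
best[3] = max(5+10, 10+5) = 15
best[4] = max(5+15, 10+10) = 20
best[5] = max(5+20, 10+15, 20+0) = 25
best[6] = max(5+25, 10+20, 20+5, 24+0) = 30
best[7] = max(5+30, 10+25, 20+10, 24+5) = 35
best[8] = max(5+35, 10+30, 20+15, 24+10) = 40
best[9] = max(5+40, 10+35, 20+20, 24+15, 59+0) = 59
One optimal cutting: 9 → $59.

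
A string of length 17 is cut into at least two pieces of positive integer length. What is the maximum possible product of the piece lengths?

Fill g[k] for k=2..17: at each k try every first piece i and multiply by the better of (k−i) uncut or g[k−i].
g[2] = 1×max(1,0) = 1×1 = 1
g[3] = 1×max(2,1) = 1×2 = 2
g[4] = 2×max(2,1) = 2×2 = 4
g[5] = 2×max(3,2) = 2×3 = 6
g[6] = 3×max(3,2) = 3×3 = 9
g[7] = 2×max(5,6) = 2×6 = 12
g[8] = 2×max(6,9) = 2×9 = 18
g[9] = 3×max(6,9) = 3×9 = 27
g[10] = 2×max(8,18) = 2×18 = 36
g[11] = 2×max(9,27) = 2×27 = 54
g[12] = 3×max(9,27) = 3×27 = 81
g[13] = 2×max(11,54) = 2×54 = 108
g[14] = 2×max(12,81) = 2×81 = 162
g[15] = 3×max(12,81) = 3×81 = 243
g[16] = 2×max(14,162) = 2×162 = 324
g[17] = 2×max(15,243) = 2×243 = 486
One optimal split: 3 + 3 + 3 + 3 + 3 + 2; product 3×3×3×3×3×2 = 486.

486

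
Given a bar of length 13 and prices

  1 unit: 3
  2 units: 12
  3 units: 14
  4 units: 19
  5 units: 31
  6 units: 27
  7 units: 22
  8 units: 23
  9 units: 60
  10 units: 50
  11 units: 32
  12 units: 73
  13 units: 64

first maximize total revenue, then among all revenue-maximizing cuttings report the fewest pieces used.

3

Build r[k] bottom-up: r[k] = max over allowed piece i of (p[i] + r[k−i]).
r[1] = 3
r[2] = 12
r[3] = 15  (first piece 1, then r[2]=12)
r[4] = 24  (first piece 2, then r[2]=12)
r[5] = 31
r[6] = 36  (first piece 2, then r[4]=24)
r[7] = 43  (first piece 2, then r[5]=31)
r[8] = 48  (first piece 2, then r[6]=36)
r[9] = 60
r[10] = 63  (first piece 1, then r[9]=60)
r[11] = 72  (first piece 2, then r[9]=60)
r[12] = 75  (first piece 1, then r[11]=72)
r[13] = 84  (first piece 2, then r[11]=72)
Maximum revenue is 84.
Now minimize piece count subject to staying optimal: for each k, pieces[k] = 1 + min over i with p[i]+r[k−i]=r[k] of pieces[k−i].
pieces[10] = 2
pieces[11] = 2
pieces[12] = 3
pieces[13] = 3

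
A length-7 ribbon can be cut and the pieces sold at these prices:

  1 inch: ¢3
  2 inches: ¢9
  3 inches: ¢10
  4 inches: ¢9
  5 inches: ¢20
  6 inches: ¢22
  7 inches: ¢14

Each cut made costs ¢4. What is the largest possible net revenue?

Let net[k] be the best obtainable value from length k. For each k, try every first piece i and keep the best of price[i] + net[k−i] minus the 4 cut fee when i<k.
net[1] = 3
net[2] = max(3+3-4, 9+0) = 9
net[3] = max(3+9-4, 9+3-4, 10+0) = 10
net[4] = max(3+10-4, 9+9-4, 10+3-4, 9+0) = 14
net[5] = max(3+14-4, 9+10-4, 10+9-4, 9+3-4, 20+0) = 20
net[6] = max(3+20-4, 9+14-4, 10+10-4, 9+9-4, 20+3-4, 22+0) = 22
net[7] = max(3+22-4, 9+20-4, 10+14-4, …, 22+3-4, 14+0) = 25
One optimal plan: pieces 5 + 2 (1 cut) → ¢29 − ¢4 = ¢25.

25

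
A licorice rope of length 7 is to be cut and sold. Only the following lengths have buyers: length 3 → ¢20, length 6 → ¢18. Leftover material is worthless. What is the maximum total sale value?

40

Let best[k] be the best obtainable value from length k. For each k, try every first piece i and keep the best of price[i] + best[k−i].
best[1] = 0
best[2] = 0
best[3] = 20
best[4] = 20
best[5] = 20
best[6] = max(20+20, 18+0) = 40
best[7] = max(20+20, 18+0) = 40
One optimal cutting: pieces 3 + 3 with 1 cm of scrap → ¢40.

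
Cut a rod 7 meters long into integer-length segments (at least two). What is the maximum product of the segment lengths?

Fill f[k] for k=2..7: at each k try every first piece i and multiply by the better of (k−i) uncut or f[k−i].
f[2] = 1×max(1,0) = 1×1 = 1
f[3] = 1×max(2,1) = 1×2 = 2
f[4] = 2×max(2,1) = 2×2 = 4
f[5] = 2×max(3,2) = 2×3 = 6
f[6] = 3×max(3,2) = 3×3 = 9
f[7] = 2×max(5,6) = 2×6 = 12
One optimal split: 3 + 2 + 2; product 3×2×2 = 12.

12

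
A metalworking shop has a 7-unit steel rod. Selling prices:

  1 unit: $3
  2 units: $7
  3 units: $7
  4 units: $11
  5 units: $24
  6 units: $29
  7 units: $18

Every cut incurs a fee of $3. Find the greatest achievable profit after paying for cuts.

Consider every possible first cut. v[k] is the best of p[i]+v[k−i] over all sellable i≤k, charging 3 whenever i<k.
v[1] = 3
v[2] = 7
v[3] = 7  (first piece 1, then v[2]=7)
v[4] = 11  (first piece 2, then v[2]=7)
v[5] = 24
v[6] = 29
v[7] = 29  (first piece 1, then v[6]=29)
One optimal plan: pieces 6 + 1 (1 cut) → $32 − $3 = $29.

29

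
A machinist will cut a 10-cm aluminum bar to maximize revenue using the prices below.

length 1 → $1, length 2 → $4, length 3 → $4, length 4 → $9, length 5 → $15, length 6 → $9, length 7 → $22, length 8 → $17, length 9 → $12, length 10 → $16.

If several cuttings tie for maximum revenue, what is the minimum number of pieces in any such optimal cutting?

Build r[k] bottom-up: r[k] = max over allowed piece i of (p[i] + r[k−i]).
r[1] = 1
r[2] = 4
r[3] = 5  (first piece 1, then r[2]=4)
r[4] = 9
r[5] = 15
r[6] = 16  (first piece 1, then r[5]=15)
r[7] = 22
r[8] = 23  (first piece 1, then r[7]=22)
r[9] = 26  (first piece 2, then r[7]=22)
r[10] = 30  (first piece 5, then r[5]=15)
Maximum revenue is $30.
Now minimize piece count subject to staying optimal: for each k, pieces[k] = 1 + min over i with p[i]+r[k−i]=r[k] of pieces[k−i].
pieces[7] = 1
pieces[8] = 2
pieces[9] = 2
pieces[10] = 2

2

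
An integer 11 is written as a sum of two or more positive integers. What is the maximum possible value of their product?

54

Fill P[k] for k=2..11: at each k try every first piece i and multiply by the better of (k−i) uncut or P[k−i].
P[2] = 1*max(1,0) = 1*1 = 1
P[3] = 1*max(2,1) = 1*2 = 2
P[4] = 2*max(2,1) = 2*2 = 4
P[5] = 2*max(3,2) = 2*3 = 6
P[6] = 3*max(3,2) = 3*3 = 9
P[7] = 2*max(5,6) = 2*6 = 12
P[8] = 2*max(6,9) = 2*9 = 18
P[9] = 3*max(6,9) = 3*9 = 27
P[10] = 2*max(8,18) = 2*18 = 36
P[11] = 2*max(9,27) = 2*27 = 54
One optimal split: 3 + 3 + 3 + 2; product 3*3*3*2 = 54.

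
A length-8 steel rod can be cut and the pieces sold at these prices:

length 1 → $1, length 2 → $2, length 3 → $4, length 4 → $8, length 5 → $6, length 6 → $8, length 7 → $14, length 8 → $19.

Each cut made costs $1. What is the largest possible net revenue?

19

Build net[k] bottom-up: net[k] = max over allowed piece i of (p[i] + net[k−i]) − 1 per cut.
net[1] = 1
net[2] = max(1+1-1, 2+0) = 2
net[3] = max(1+2-1, 2+1-1, 4+0) = 4
net[4] = max(1+4-1, 2+2-1, 4+1-1, 8+0) = 8
net[5] = max(1+8-1, 2+4-1, 4+2-1, 8+1-1, 6+0) = 8
net[6] = max(1+8-1, 2+8-1, 4+4-1, 8+2-1, 6+1-1, 8+0) = 9
net[7] = max(1+9-1, 2+8-1, 4+8-1, …, 8+1-1, 14+0) = 14
net[8] = max(1+14-1, 2+9-1, 4+8-1, …, 14+1-1, 19+0) = 19
Best is to make no cuts and sell whole for $19.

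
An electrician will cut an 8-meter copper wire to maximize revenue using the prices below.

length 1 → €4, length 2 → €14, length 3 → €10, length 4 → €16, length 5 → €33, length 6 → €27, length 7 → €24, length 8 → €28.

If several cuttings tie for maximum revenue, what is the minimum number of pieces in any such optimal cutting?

4

Build r[k] bottom-up: r[k] = max over allowed piece i of (p[i] + r[k−i]).
r[1] = 4
r[2] = 14
r[3] = 18  (first piece 1, then r[2]=14)
r[4] = 28  (first piece 2, then r[2]=14)
r[5] = 33
r[6] = 42  (first piece 2, then r[4]=28)
r[7] = 47  (first piece 2, then r[5]=33)
r[8] = 56  (first piece 2, then r[6]=42)
Maximum revenue is €56.
Now minimize piece count subject to staying optimal: for each k, pieces[k] = 1 + min over i with p[i]+r[k−i]=r[k] of pieces[k−i].
pieces[5] = 1
pieces[6] = 3
pieces[7] = 2
pieces[8] = 4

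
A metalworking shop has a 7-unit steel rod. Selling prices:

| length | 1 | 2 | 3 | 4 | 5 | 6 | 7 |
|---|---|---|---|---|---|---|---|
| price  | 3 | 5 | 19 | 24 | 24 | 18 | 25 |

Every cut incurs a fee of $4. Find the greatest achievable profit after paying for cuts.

Consider every possible first cut. net[k] is the best of p[i]+net[k−i] over all sellable i≤k, charging 4 whenever i<k.
net[1] = 3
net[2] = 5
net[3] = 19
net[4] = 24
net[5] = 24
net[6] = 34  (first piece 3, then net[3]=19)
net[7] = 39  (first piece 3, then net[4]=24)
One optimal plan: pieces 4 + 3 (1 cut) → $43 − $4 = $39.

39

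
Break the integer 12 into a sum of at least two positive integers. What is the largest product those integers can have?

81

Fill g[k] for k=2..12: at each k try every first piece i and multiply by the better of (k−i) uncut or g[k−i].
g[2] = 1*max(1,0) = 1*1 = 1
g[3] = 1*max(2,1) = 1*2 = 2
g[4] = 2*max(2,1) = 2*2 = 4
g[5] = 2*max(3,2) = 2*3 = 6
g[6] = 3*max(3,2) = 3*3 = 9
g[7] = 2*max(5,6) = 2*6 = 12
g[8] = 2*max(6,9) = 2*9 = 18
g[9] = 3*max(6,9) = 3*9 = 27
g[10] = 2*max(8,18) = 2*18 = 36
g[11] = 2*max(9,27) = 2*27 = 54
g[12] = 3*max(9,27) = 3*27 = 81
One optimal split: 3 + 3 + 3 + 3; product 3*3*3*3 = 81.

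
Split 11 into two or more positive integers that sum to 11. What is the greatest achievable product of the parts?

54

Let m[k] be the best product for length k (with at least one cut). For each first piece i, the rest contributes max(k−i, m[k−i]).
Small cases: m[2]=1, m[3]=2, m[4]=4, m[5]=6, m[6]=9.
m[7] = 2×max(5,6) = 2×6 = 12
m[8] = 2×max(6,9) = 2×9 = 18
m[9] = 3×max(6,9) = 3×9 = 27
m[10] = 2×max(8,18) = 2×18 = 36
m[11] = 2×max(9,27) = 2×27 = 54
One optimal split: 3 + 3 + 3 + 2; product 3×3×3×2 = 54.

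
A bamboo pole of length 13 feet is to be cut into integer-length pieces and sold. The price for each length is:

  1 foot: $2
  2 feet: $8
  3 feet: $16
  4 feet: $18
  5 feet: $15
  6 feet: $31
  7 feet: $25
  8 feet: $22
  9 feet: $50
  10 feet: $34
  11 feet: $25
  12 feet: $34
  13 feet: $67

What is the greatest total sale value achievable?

Build R[k] bottom-up: R[k] = max over allowed piece i of (p[i] + R[k−i]).
R[1] = 2
R[2] = 8
R[3] = 16
R[4] = 18  (first piece 1, then R[3]=16)
R[5] = 24  (first piece 2, then R[3]=16)
R[6] = 32  (first piece 3, then R[3]=16)
R[7] = 34  (first piece 1, then R[6]=32)
R[8] = 40  (first piece 2, then R[6]=32)
R[9] = 50
R[10] = 52  (first piece 1, then R[9]=50)
R[11] = 58  (first piece 2, then R[9]=50)
R[12] = 66  (first piece 3, then R[9]=50)
R[13] = 68  (first piece 1, then R[12]=66)
One optimal cutting: 9 + 3 + 1 → $50 + $16 + $2 = $68.

68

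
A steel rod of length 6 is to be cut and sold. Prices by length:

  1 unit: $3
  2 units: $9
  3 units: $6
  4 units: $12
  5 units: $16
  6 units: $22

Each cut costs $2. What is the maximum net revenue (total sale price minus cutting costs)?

Let v[k] be the best obtainable value from length k. For each k, try every first piece i and keep the best of price[i] + v[k−i] minus the 2 cut fee when i<k.
v[1] = 3
v[2] = 9
v[3] = 10  (first piece 1, then v[2]=9)
v[4] = 16  (first piece 2, then v[2]=9)
v[5] = 17  (first piece 1, then v[4]=16)
v[6] = 23  (first piece 2, then v[4]=16)
One optimal plan: pieces 2 + 2 + 2 (2 cuts) → $27 − $4 = $23.

23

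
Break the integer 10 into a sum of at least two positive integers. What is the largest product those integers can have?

Define g[k] = max over 1≤i<k of i · max(k−i, g[k−i]); the inner max lets the remainder stay uncut if that's better.
g[2] = 1·max(1,0) = 1·1 = 1
g[3] = 1·max(2,1) = 1·2 = 2
g[4] = 2·max(2,1) = 2·2 = 4
g[5] = 2·max(3,2) = 2·3 = 6
g[6] = 3·max(3,2) = 3·3 = 9
g[7] = 2·max(5,6) = 2·6 = 12
g[8] = 2·max(6,9) = 2·9 = 18
g[9] = 3·max(6,9) = 3·9 = 27
g[10] = 2·max(8,18) = 2·18 = 36
One optimal split: 3 + 3 + 2 + 2; product 3·3·2·2 = 36.

36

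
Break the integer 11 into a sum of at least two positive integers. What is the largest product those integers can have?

Define f[k] = max over 1≤i<k of i · max(k−i, f[k−i]); the inner max lets the remainder stay uncut if that's better.
f[2] = 1*max(1,0) = 1*1 = 1
f[3] = max(1*2, 2*1) = 2
f[4] = max(1*3, 2*2, 3*1) = 4
f[5] = max(1*4, 2*3, 3*2, 4*1) = 6
f[6] = max(1*6, 2*4, 3*3, 4*2, 5*1) = 9
f[7] = max(1*9, 2*6, 3*4, 4*3, 5*2, 6*1) = 12
f[8] = max(1*12, 2*9, 3*6, …, 6*2, 7*1) = 18
f[9] = max(1*18, 2*12, 3*9, …, 7*2, 8*1) = 27
f[10] = max(1*27, 2*18, 3*12, …, 8*2, 9*1) = 36
f[11] = max(1*36, 2*27, 3*18, …, 9*2, 10*1) = 54
One optimal split: 3 + 3 + 3 + 2; product 3*3*3*2 = 54.

54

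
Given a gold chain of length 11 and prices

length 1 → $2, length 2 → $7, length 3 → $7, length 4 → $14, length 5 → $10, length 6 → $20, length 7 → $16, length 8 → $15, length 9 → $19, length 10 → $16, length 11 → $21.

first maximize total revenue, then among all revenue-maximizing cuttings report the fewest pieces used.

4

Build r[k] bottom-up: r[k] = max over allowed piece i of (p[i] + r[k−i]).
r[1] = 2
r[2] = max(2+2, 7+0) = 7
r[3] = max(2+7, 7+2, 7+0) = 9
r[4] = max(2+9, 7+7, 7+2, 14+0) = 14
r[5] = max(2+14, 7+9, 7+7, 14+2, 10+0) = 16
r[6] = max(2+16, 7+14, 7+9, 14+7, 10+2, 20+0) = 21
r[7] = max(2+21, 7+16, 7+14, …, 20+2, 16+0) = 23
r[8] = max(2+23, 7+21, 7+16, …, 16+2, 15+0) = 28
r[9] = max(2+28, 7+23, 7+21, …, 15+2, 19+0) = 30
r[10] = max(2+30, 7+28, 7+23, …, 19+2, 16+0) = 35
r[11] = max(2+35, 7+30, 7+28, …, 16+2, 21+0) = 37
Maximum revenue is $37.
Now minimize piece count subject to staying optimal: for each k, pieces[k] = 1 + min over i with p[i]+r[k−i]=r[k] of pieces[k−i].
pieces[8] = 2
pieces[9] = 3
pieces[10] = 3
pieces[11] = 4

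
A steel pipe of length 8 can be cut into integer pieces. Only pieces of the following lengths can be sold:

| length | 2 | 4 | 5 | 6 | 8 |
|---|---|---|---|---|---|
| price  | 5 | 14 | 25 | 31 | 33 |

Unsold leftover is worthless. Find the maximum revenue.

Build r[k] bottom-up: r[k] = max over allowed piece i of (p[i] + r[k−i]).
r[1] = 0
r[2] = 5
r[3] = 5
r[4] = 14
r[5] = 25
r[6] = 31
r[7] = 31
r[8] = 36  (first piece 2, then r[6]=31)
One optimal cutting: 6 + 2 → $36.

36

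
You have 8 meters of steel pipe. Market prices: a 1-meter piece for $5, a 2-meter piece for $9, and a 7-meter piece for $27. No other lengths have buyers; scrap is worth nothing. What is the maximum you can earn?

40

Consider every possible first cut. best[k] is the best of p[i]+best[k−i] over all sellable i≤k.
best[1] = 5
best[2] = 10  (first piece 1, then best[1]=5)
best[3] = 15  (first piece 1, then best[2]=10)
best[4] = 20  (first piece 1, then best[3]=15)
best[5] = 25  (first piece 1, then best[4]=20)
best[6] = 30  (first piece 1, then best[5]=25)
best[7] = 35  (first piece 1, then best[6]=30)
best[8] = 40  (first piece 1, then best[7]=35)
One optimal cutting: 1 + 1 + 1 + 1 + 1 + 1 + 1 + 1 → $40.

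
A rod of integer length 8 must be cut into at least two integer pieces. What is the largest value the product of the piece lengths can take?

Fill m[k] for k=2..8: at each k try every first piece i and multiply by the better of (k−i) uncut or m[k−i].
m[2] = 1×max(1,0) = 1×1 = 1
m[3] = max(1×2, 2×1) = 2
m[4] = max(1×3, 2×2, 3×1) = 4
m[5] = max(1×4, 2×3, 3×2, 4×1) = 6
m[6] = max(1×6, 2×4, 3×3, 4×2, 5×1) = 9
m[7] = max(1×9, 2×6, 3×4, 4×3, 5×2, 6×1) = 12
m[8] = max(1×12, 2×9, 3×6, …, 6×2, 7×1) = 18
One optimal split: 3 + 3 + 2; product 3×3×2 = 18.

18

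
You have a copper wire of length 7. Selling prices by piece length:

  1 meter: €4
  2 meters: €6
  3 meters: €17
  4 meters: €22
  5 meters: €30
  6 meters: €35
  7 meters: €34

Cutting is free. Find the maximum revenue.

39

Consider every possible first cut. r[k] is the best of p[i]+r[k−i] over all sellable i≤k.
r[1] = 4
r[2] = 8  (first piece 1, then r[1]=4)
r[3] = 17
r[4] = 22
r[5] = 30
r[6] = 35
r[7] = 39  (first piece 1, then r[6]=35)
One optimal cutting: 6 + 1 → €35 + €4 = €39.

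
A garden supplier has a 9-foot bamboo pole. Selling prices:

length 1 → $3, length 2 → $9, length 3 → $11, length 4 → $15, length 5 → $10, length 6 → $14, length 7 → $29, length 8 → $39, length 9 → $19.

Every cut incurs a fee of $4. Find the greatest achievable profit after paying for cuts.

38

Let r[k] be the best obtainable value from length k. For each k, try every first piece i and keep the best of price[i] + r[k−i] minus the 4 cut fee when i<k.
r[1] = 3
r[2] = 9
r[3] = 11
r[4] = 15
r[5] = 16  (first piece 2, then r[3]=11)
r[6] = 20  (first piece 2, then r[4]=15)
r[7] = 29
r[8] = 39
r[9] = 38  (first piece 1, then r[8]=39)
One optimal plan: pieces 8 + 1 (1 cut) → $42 − $4 = $38.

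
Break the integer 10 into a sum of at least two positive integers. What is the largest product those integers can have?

36

Define prod[k] = max over 1≤i<k of i · max(k−i, prod[k−i]); the inner max lets the remainder stay uncut if that's better.
prod[2] = 1*max(1,0) = 1*1 = 1
prod[3] = 1*max(2,1) = 1*2 = 2
prod[4] = 2*max(2,1) = 2*2 = 4
prod[5] = 2*max(3,2) = 2*3 = 6
prod[6] = 3*max(3,2) = 3*3 = 9
prod[7] = 2*max(5,6) = 2*6 = 12
prod[8] = 2*max(6,9) = 2*9 = 18
prod[9] = 3*max(6,9) = 3*9 = 27
prod[10] = 2*max(8,18) = 2*18 = 36
One optimal split: 3 + 3 + 2 + 2; product 3*3*2*2 = 36.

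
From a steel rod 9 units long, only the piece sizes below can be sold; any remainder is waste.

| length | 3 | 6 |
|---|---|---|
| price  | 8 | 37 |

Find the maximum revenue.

Let f[k] be the best obtainable value from length k. For each k, try every first piece i and keep the best of price[i] + f[k−i].
f[1] = 0
f[2] = 0
f[3] = 8
f[4] = 8
f[5] = 8
f[6] = max(8+8, 37+0) = 37
f[7] = max(8+8, 37+0) = 37
f[8] = max(8+8, 37+0) = 37
f[9] = max(8+37, 37+8) = 45
One optimal cutting: 6 + 3 → $45.

45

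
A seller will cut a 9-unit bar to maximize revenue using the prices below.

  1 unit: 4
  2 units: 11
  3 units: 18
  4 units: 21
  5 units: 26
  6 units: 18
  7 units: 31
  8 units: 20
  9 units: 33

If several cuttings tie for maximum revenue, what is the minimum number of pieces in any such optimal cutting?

Let r[k] be the best obtainable value from length k. For each k, try every first piece i and keep the best of price[i] + r[k−i].
r[1] = 4
r[2] = max(4+4, 11+0) = 11
r[3] = max(4+11, 11+4, 18+0) = 18
r[4] = max(4+18, 11+11, 18+4, 21+0) = 22
r[5] = max(4+22, 11+18, 18+11, 21+4, 26+0) = 29
r[6] = max(4+29, 11+22, 18+18, 21+11, 26+4, 18+0) = 36
r[7] = max(4+36, 11+29, 18+22, …, 18+4, 31+0) = 40
r[8] = max(4+40, 11+36, 18+29, …, 31+4, 20+0) = 47
r[9] = max(4+47, 11+40, 18+36, …, 20+4, 33+0) = 54
Maximum revenue is 54.
Now minimize piece count subject to staying optimal: for each k, pieces[k] = 1 + min over i with p[i]+r[k−i]=r[k] of pieces[k−i].
pieces[6] = 2
pieces[7] = 3
pieces[8] = 3
pieces[9] = 3

3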